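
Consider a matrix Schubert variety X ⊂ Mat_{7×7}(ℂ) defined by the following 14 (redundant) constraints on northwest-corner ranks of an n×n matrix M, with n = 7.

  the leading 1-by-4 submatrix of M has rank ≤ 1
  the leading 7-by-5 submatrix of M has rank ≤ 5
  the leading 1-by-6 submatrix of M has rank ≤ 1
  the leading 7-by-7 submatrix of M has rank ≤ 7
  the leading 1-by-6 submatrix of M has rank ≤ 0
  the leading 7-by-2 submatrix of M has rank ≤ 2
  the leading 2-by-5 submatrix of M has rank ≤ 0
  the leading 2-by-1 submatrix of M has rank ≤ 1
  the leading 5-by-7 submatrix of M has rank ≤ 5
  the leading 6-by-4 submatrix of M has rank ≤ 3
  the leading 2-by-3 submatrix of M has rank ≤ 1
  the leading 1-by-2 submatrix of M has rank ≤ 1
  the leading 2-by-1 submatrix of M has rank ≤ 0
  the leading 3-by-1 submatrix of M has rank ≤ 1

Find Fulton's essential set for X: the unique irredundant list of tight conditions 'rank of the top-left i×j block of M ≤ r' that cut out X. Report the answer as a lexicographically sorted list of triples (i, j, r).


Propagating the 14 rank bounds to every northwest block:

  0  0  0  0  0  0  1
  0  0  0  0  0  1  2
  1  1  1  1  1  2  3
  1  2  2  2  2  3  4
  1  2  3  3  3  4  5
  1  2  3  3  4  5  6
  1  2  3  4  5  6  7

second differences of R give the permutation w = (7, 6, 1, 2, 3, 5, 4).

ℓ(w)=12; the 3 essential cells (i,j,r):

[(1, 6, 0), (2, 5, 0), (6, 4, 3)]


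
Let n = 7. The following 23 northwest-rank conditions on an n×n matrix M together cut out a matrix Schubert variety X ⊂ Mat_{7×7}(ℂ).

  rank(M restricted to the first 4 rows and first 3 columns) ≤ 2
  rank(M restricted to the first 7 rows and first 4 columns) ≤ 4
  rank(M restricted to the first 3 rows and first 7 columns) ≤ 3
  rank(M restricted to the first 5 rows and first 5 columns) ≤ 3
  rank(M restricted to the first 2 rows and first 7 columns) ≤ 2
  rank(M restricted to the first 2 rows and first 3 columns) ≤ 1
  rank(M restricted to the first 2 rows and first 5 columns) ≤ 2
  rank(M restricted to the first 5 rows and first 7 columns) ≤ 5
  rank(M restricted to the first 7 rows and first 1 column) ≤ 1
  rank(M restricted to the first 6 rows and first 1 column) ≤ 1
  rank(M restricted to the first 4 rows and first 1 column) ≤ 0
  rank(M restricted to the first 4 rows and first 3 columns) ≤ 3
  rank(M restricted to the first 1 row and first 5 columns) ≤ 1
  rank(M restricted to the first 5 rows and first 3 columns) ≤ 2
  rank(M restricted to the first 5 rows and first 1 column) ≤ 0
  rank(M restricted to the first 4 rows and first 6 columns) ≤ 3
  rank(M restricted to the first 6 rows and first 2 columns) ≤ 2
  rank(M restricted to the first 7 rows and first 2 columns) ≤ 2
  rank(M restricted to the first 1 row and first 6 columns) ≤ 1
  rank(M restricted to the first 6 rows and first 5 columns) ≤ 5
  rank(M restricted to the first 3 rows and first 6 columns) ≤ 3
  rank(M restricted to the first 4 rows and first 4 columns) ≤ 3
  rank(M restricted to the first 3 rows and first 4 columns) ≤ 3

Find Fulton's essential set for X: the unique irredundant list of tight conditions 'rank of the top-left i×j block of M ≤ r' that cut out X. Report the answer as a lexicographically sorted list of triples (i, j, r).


The tightest implied rank at each (i,j), from the 23 conditions:

  R[1]: 0, 1, 1, 1, 1, 1, 1
  R[2]: 0, 1, 1, 2, 2, 2, 2
  R[3]: 0, 1, 2, 3, 3, 3, 3
  R[4]: 0, 1, 2, 3, 3, 3, 4
  R[5]: 0, 1, 2, 3, 3, 4, 5
  R[6]: 1, 2, 3, 4, 4, 5, 6
  R[7]: 1, 2, 3, 4, 5, 6, 7

hence w(1..7) = (2, 4, 3, 7, 6, 1, 5).

ℓ(w)=9; the 4 essential cells (i,j,r):

[(2, 3, 1), (4, 6, 3), (5, 1, 0), (5, 5, 3)]


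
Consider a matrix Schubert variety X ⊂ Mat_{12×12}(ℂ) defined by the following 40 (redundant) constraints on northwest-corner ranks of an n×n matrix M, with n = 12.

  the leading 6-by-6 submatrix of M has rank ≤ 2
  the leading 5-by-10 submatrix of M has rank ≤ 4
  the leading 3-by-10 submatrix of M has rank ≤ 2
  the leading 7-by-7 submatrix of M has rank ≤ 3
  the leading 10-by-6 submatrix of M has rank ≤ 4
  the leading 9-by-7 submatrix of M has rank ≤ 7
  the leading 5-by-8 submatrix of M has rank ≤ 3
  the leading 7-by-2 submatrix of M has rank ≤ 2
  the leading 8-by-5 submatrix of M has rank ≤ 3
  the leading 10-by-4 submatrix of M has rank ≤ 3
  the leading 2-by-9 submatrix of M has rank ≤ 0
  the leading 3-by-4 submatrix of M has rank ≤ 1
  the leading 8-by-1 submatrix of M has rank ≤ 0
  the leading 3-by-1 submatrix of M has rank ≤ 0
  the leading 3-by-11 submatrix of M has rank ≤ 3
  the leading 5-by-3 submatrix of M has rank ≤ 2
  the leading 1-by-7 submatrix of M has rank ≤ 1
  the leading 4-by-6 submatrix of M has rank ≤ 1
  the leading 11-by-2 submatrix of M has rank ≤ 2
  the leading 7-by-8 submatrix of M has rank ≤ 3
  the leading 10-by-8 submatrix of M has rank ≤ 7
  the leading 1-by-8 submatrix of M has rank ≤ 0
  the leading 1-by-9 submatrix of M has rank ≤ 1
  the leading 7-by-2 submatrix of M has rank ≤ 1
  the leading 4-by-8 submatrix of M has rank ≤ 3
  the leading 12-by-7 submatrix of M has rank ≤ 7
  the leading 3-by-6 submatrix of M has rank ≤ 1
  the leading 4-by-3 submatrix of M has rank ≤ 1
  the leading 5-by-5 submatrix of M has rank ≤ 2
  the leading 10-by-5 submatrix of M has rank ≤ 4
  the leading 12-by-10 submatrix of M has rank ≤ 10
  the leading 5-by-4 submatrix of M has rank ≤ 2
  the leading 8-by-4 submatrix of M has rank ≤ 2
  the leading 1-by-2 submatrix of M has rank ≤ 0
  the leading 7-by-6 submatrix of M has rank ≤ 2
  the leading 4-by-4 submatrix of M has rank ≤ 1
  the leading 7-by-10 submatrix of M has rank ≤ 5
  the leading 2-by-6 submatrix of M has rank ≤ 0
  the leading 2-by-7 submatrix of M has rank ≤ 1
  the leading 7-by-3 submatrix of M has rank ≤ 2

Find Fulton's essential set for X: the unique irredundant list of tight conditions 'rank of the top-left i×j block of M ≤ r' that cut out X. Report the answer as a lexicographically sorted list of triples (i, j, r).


Propagating the 40 rank bounds to every northwest block:

  R[1]: 0  0  0  0  0  0  0  0  0  1  1  1
  R[2]: 0  0  0  0  0  0  0  0  0  1  2  2
  R[3]: 0  1  1  1  1  1  1  1  1  2  3  3
  R[4]: 0  1  1  1  1  1  2  2  2  3  4  4
  R[5]: 0  1  2  2  2  2  3  3  3  4  5  5
  R[6]: 0  1  2  2  2  2  3  3  4  5  6  6
  R[7]: 0  1  2  2  2  2  3  3  4  5  6  7
  R[8]: 0  1  2  2  3  3  4  4  5  6  7  8
  R[9]: 1  2  3  3  4  4  5  5  6  7  8  9
  R[10]: 1  2  3  3  4  4  5  6  7  8  9  10
  R[11]: 1  2  3  4  5  5  6  7  8  9  10  11
  R[12]: 1  2  3  4  5  6  7  8  9  10  11  12

the unique w with this rank table is (10, 11, 2, 7, 3, 9, 12, 5, 1, 8, 4, 6).

Fulton essential set (8 of the 39 Rothe cells):

[(2, 9, 0), (4, 6, 1), (7, 6, 2), (7, 8, 3), (8, 1, 0), (8, 4, 2), (10, 4, 3), (10, 6, 4)]


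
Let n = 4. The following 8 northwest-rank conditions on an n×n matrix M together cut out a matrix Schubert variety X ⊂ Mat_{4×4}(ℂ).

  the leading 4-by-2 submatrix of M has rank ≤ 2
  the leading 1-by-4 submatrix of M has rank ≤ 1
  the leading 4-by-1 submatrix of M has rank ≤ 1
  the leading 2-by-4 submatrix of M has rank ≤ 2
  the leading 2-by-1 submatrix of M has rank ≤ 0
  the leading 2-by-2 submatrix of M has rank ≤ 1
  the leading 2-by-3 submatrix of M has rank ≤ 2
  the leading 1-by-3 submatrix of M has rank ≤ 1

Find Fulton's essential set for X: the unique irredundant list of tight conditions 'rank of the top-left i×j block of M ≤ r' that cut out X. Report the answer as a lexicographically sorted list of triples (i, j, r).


Recovering R(i,j) via the rank-extension bound from the 8 conditions:

  row 1: 0, 1, 1, 1
  row 2: 0, 1, 2, 2
  row 3: 1, 2, 3, 3
  row 4: 1, 2, 3, 4

hence w(1..4) = (2, 3, 1, 4).

D(w) has 2 cells with 1 SE-corner; essential set:

[(2, 1, 0)]


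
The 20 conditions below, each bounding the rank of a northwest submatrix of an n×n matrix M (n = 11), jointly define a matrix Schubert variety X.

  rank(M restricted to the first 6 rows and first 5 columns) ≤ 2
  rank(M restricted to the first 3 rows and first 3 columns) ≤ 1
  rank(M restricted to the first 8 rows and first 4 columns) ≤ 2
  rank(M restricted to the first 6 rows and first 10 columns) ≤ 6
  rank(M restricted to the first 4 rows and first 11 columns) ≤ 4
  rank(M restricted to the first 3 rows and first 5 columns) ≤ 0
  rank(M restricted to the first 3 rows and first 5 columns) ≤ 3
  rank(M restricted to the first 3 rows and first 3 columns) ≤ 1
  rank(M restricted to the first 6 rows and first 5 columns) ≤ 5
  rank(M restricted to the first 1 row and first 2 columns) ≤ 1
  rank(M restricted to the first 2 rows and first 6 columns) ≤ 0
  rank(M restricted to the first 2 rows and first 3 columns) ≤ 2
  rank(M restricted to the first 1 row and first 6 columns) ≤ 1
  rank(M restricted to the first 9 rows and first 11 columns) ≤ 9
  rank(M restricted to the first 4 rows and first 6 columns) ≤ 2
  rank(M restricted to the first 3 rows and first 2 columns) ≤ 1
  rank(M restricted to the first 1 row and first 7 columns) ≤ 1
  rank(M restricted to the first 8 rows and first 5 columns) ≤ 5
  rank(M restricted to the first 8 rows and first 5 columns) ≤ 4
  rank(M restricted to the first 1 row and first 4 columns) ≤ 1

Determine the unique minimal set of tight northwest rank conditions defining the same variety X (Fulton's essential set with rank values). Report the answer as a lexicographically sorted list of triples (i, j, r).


Computing R[i][j] = min implied NW-rank bound (n=11, 20 conditions):

  i=1: 0, 0, 0, 0, 0, 0, 1, 1, 1, 1, 1
  i=2: 0, 0, 0, 0, 0, 0, 1, 2, 2, 2, 2
  i=3: 0, 0, 0, 0, 0, 1, 2, 3, 3, 3, 3
  i=4: 1, 1, 1, 1, 1, 2, 3, 4, 4, 4, 4
  i=5: 1, 2, 2, 2, 2, 3, 4, 5, 5, 5, 5
  i=6: 1, 2, 2, 2, 2, 3, 4, 5, 6, 6, 6
  i=7: 1, 2, 2, 2, 3, 4, 5, 6, 7, 7, 7
  i=8: 1, 2, 2, 2, 3, 4, 5, 6, 7, 8, 8
  i=9: 1, 2, 3, 3, 4, 5, 6, 7, 8, 9, 9
  i=10: 1, 2, 3, 4, 5, 6, 7, 8, 9, 10, 10
  i=11: 1, 2, 3, 4, 5, 6, 7, 8, 9, 10, 11

the unique w with this rank table is (7, 8, 6, 1, 2, 9, 5, 10, 3, 4, 11).

ℓ(w)=24; the 4 essential cells (i,j,r):

[(2, 6, 0), (3, 5, 0), (6, 5, 2), (8, 4, 2)]


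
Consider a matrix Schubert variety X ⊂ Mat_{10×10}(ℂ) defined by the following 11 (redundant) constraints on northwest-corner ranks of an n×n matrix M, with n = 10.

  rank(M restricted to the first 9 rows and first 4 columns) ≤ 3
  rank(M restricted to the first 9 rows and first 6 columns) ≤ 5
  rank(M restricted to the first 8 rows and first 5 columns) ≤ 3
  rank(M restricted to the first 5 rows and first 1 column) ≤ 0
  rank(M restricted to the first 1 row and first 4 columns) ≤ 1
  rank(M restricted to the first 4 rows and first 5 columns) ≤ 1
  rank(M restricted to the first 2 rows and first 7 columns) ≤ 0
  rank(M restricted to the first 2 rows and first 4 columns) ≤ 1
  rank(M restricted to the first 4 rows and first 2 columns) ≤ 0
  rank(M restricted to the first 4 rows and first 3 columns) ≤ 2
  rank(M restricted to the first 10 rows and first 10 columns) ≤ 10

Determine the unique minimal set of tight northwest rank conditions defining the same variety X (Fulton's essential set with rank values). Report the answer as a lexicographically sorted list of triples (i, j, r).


Computing R[i][j] = min implied NW-rank bound (n=10, 11 conditions):

  row 1: 0  0  0  0  0  0  0  1  1  1
  row 2: 0  0  0  0  0  0  0  1  2  2
  row 3: 0  0  1  1  1  1  1  2  3  3
  row 4: 0  0  1  1  1  2  2  3  4  4
  row 5: 0  1  2  2  2  3  3  4  5  5
  row 6: 1  2  3  3  3  4  4  5  6  6
  row 7: 1  2  3  3  3  4  5  6  7  7
  row 8: 1  2  3  3  3  4  5  6  7  8
  row 9: 1  2  3  3  4  5  6  7  8  9
  row 10: 1  2  3  4  5  6  7  8  9  10

so w = (8, 9, 3, 6, 2, 1, 7, 10, 5, 4).

Rothe diagram D(w) (26 cells), 6 SE-corners (essential conditions):

[(2, 7, 0), (4, 2, 0), (4, 5, 1), (5, 1, 0), (8, 5, 3), (9, 4, 3)]


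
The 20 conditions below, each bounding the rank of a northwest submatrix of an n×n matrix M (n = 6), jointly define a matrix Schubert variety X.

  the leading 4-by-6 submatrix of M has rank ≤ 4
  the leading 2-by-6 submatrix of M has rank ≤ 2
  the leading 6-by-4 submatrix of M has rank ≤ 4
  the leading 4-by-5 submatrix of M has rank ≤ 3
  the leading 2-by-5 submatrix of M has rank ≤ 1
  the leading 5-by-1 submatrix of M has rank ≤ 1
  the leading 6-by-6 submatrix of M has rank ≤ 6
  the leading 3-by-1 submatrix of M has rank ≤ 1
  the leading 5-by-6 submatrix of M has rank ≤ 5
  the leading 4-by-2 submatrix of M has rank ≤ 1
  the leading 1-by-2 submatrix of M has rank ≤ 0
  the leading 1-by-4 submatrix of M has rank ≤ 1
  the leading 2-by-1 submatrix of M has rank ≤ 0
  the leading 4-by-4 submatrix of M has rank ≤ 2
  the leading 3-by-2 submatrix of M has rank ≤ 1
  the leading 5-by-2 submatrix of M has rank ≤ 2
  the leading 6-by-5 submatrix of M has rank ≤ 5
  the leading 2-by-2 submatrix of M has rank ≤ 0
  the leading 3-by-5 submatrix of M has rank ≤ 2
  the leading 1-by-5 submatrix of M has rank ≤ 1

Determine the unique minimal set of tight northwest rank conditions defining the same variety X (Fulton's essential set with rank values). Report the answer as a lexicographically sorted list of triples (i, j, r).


Rank table r_w(6×6) implied by the 20 constraints:

  i=1: 0 0 1 1 1 1
  i=2: 0 0 1 1 1 2
  i=3: 1 1 2 2 2 3
  i=4: 1 1 2 2 3 4
  i=5: 1 2 3 3 4 5
  i=6: 1 2 3 4 5 6

so w = (3, 6, 1, 5, 2, 4).

Rothe diagram D(w) (8 cells), 4 SE-corners (essential conditions):

[(2, 2, 0), (2, 5, 1), (4, 2, 1), (4, 4, 2)]


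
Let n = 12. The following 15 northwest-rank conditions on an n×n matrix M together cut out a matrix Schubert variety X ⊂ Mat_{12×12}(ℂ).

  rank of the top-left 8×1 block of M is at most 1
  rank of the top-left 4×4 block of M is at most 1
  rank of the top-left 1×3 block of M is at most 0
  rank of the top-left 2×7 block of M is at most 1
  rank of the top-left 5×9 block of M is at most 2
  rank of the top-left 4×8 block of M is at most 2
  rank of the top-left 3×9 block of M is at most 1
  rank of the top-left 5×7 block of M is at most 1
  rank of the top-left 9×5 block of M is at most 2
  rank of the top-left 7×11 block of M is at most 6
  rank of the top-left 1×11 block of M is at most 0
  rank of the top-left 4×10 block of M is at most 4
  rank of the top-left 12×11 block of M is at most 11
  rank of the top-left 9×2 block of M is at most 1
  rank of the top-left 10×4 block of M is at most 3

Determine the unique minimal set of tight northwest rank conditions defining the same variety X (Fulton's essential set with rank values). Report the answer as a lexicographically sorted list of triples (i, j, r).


Computing R[i][j] = min implied NW-rank bound (n=12, 15 conditions):

  0  0  0  0  0  0  0  0  0  0  0  1
  1  1  1  1  1  1  1  1  1  1  1  2
  1  1  1  1  1  1  1  1  1  2  2  3
  1  1  1  1  1  1  1  2  2  3  3  4
  1  1  1  1  1  1  1  2  2  3  4  5
  1  1  2  2  2  2  2  3  3  4  5  6
  1  1  2  2  2  3  3  4  4  5  6  7
  1  1  2  2  2  3  4  5  5  6  7  8
  1  1  2  2  2  3  4  5  6  7  8  9
  1  2  3  3  3  4  5  6  7  8  9  10
  1  2  3  4  4  5  6  7  8  9  10  11
  1  2  3  4  5  6  7  8  9  10  11  12

hence w(1..12) = (12, 1, 10, 8, 11, 3, 6, 7, 9, 2, 4, 5).

|D(w)|=42, |Ess(w)|=6:

[(1, 11, 0), (3, 9, 1), (5, 7, 1), (5, 9, 2), (9, 2, 1), (9, 5, 2)]


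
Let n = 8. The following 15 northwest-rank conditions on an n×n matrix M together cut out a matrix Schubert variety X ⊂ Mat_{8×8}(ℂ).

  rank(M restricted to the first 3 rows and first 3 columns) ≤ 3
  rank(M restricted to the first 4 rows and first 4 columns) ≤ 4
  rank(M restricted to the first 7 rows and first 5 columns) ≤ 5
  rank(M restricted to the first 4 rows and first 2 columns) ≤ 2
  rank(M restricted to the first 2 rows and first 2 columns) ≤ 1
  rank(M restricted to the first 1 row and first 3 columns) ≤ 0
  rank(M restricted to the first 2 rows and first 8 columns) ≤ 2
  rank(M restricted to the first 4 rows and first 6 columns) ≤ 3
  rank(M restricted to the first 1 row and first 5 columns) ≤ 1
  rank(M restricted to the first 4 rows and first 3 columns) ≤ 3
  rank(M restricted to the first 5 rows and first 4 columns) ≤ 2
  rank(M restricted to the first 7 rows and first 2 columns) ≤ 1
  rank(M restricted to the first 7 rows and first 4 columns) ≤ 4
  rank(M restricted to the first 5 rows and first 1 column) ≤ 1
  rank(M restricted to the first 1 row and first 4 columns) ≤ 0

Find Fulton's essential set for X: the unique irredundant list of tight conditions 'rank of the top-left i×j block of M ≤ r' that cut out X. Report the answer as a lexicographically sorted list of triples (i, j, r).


Computing R[i][j] = min implied NW-rank bound (n=8, 15 conditions):

  0 | 0 | 0 | 0 | 1 | 1 | 1 | 1
  1 | 1 | 1 | 1 | 2 | 2 | 2 | 2
  1 | 1 | 2 | 2 | 3 | 3 | 3 | 3
  1 | 1 | 2 | 2 | 3 | 3 | 4 | 4
  1 | 1 | 2 | 2 | 3 | 4 | 5 | 5
  1 | 1 | 2 | 3 | 4 | 5 | 6 | 6
  1 | 1 | 2 | 3 | 4 | 5 | 6 | 7
  1 | 2 | 3 | 4 | 5 | 6 | 7 | 8

reading off 1-entries of Δ²R: w = (5, 1, 3, 7, 6, 4, 8, 2).

D(w) has 12 cells with 4 SE-corners; essential set:

[(1, 4, 0), (4, 6, 3), (5, 4, 2), (7, 2, 1)]


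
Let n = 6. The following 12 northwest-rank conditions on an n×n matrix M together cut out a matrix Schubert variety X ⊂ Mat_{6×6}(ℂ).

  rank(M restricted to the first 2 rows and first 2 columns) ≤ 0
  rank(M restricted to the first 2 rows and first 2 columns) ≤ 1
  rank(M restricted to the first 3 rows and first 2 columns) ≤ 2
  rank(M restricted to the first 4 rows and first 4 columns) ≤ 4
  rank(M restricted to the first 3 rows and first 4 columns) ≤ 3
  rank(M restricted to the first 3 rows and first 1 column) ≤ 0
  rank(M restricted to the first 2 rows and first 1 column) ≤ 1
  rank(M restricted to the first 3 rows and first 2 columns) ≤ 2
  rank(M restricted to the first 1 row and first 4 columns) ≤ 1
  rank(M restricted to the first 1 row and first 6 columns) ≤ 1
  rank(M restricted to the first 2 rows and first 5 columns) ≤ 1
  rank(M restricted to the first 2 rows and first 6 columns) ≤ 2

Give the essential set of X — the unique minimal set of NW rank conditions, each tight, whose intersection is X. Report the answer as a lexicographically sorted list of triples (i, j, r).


The tightest implied rank at each (i,j), from the 12 conditions:

  row 1: 0 | 0 | 1 | 1 | 1 | 1
  row 2: 0 | 0 | 1 | 1 | 1 | 2
  row 3: 0 | 1 | 2 | 2 | 2 | 3
  row 4: 1 | 2 | 3 | 3 | 3 | 4
  row 5: 1 | 2 | 3 | 4 | 4 | 5
  row 6: 1 | 2 | 3 | 4 | 5 | 6

so w = (3, 6, 2, 1, 4, 5).

3 SE-corners of the 7-cell Rothe diagram give Ess(w):

[(2, 2, 0), (2, 5, 1), (3, 1, 0)]


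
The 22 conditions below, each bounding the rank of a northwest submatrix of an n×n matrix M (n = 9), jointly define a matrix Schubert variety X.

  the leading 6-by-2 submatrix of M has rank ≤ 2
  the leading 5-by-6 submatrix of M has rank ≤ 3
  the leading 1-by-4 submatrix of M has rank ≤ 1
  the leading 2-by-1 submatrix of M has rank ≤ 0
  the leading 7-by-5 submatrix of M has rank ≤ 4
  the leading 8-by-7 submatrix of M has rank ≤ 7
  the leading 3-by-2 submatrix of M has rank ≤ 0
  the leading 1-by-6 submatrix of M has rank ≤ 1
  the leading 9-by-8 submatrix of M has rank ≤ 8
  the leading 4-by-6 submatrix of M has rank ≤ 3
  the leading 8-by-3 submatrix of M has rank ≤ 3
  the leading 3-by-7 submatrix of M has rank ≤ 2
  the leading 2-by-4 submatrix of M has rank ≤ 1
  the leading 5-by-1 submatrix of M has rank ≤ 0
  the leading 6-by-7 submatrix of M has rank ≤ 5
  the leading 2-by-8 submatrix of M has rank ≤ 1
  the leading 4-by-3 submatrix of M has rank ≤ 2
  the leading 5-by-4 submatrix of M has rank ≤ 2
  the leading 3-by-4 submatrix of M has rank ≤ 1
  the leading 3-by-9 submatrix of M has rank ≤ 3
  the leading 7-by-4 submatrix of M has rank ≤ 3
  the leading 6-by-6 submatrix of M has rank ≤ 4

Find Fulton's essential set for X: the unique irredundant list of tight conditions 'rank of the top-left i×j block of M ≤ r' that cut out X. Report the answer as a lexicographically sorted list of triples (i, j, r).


Computing R[i][j] = min implied NW-rank bound (n=9, 22 conditions):

  R[1]: 0 0 1 1 1 1 1 1 1
  R[2]: 0 0 1 1 1 1 1 1 2
  R[3]: 0 0 1 1 2 2 2 2 3
  R[4]: 0 1 2 2 3 3 3 3 4
  R[5]: 0 1 2 2 3 3 4 4 5
  R[6]: 1 2 3 3 4 4 5 5 6
  R[7]: 1 2 3 3 4 5 6 6 7
  R[8]: 1 2 3 4 5 6 7 7 8
  R[9]: 1 2 3 4 5 6 7 8 9

the unique w with this rank table is (3, 9, 5, 2, 7, 1, 6, 4, 8).

Rothe diagram D(w) (17 cells), 7 SE-corners (essential conditions):

[(2, 8, 1), (3, 2, 0), (3, 4, 1), (5, 1, 0), (5, 4, 2), (5, 6, 3), (7, 4, 3)]


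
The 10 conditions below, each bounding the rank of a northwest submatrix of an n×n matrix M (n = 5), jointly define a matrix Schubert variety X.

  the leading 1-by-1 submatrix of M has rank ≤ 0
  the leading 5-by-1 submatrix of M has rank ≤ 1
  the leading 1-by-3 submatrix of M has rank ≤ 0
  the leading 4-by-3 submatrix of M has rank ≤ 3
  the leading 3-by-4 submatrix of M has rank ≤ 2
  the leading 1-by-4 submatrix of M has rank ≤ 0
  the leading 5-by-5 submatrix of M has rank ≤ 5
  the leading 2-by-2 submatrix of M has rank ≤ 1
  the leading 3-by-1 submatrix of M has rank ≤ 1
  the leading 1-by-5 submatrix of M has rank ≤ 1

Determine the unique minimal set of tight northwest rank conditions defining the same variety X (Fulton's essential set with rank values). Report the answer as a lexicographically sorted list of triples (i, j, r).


The tightest implied rank at each (i,j), from the 10 conditions:

  R[1]: 0 | 0 | 0 | 0 | 1
  R[2]: 1 | 1 | 1 | 1 | 2
  R[3]: 1 | 2 | 2 | 2 | 3
  R[4]: 1 | 2 | 3 | 3 | 4
  R[5]: 1 | 2 | 3 | 4 | 5

hence w(1..5) = (5, 1, 2, 3, 4).

D(w) has 4 cells with 1 SE-corner; essential set:

[(1, 4, 0)]


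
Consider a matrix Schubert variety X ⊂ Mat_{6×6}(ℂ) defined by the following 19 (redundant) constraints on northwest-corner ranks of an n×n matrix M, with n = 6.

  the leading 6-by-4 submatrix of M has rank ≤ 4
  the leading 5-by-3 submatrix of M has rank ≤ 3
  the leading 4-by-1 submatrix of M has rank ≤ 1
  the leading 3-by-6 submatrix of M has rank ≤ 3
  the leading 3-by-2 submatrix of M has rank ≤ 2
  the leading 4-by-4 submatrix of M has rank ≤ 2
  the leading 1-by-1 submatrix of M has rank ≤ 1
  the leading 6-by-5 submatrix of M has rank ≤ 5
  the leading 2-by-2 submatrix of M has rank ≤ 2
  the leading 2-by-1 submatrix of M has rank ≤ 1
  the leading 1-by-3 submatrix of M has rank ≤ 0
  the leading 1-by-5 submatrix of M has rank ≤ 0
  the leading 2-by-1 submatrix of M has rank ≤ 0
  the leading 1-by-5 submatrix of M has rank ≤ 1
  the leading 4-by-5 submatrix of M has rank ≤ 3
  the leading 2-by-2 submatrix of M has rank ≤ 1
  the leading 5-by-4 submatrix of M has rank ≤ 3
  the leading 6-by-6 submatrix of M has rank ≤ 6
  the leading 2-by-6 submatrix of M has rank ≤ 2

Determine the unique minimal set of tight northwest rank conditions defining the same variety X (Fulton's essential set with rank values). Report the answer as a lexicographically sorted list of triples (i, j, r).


Computing R[i][j] = min implied NW-rank bound (n=6, 19 conditions):

  0  0  0  0  0  1
  0  1  1  1  1  2
  1  2  2  2  2  3
  1  2  2  2  3  4
  1  2  3  3  4  5
  1  2  3  4  5  6

second differences of R give the permutation w = (6, 2, 1, 5, 3, 4).

3 SE-corners of the 8-cell Rothe diagram give Ess(w):

[(1, 5, 0), (2, 1, 0), (4, 4, 2)]


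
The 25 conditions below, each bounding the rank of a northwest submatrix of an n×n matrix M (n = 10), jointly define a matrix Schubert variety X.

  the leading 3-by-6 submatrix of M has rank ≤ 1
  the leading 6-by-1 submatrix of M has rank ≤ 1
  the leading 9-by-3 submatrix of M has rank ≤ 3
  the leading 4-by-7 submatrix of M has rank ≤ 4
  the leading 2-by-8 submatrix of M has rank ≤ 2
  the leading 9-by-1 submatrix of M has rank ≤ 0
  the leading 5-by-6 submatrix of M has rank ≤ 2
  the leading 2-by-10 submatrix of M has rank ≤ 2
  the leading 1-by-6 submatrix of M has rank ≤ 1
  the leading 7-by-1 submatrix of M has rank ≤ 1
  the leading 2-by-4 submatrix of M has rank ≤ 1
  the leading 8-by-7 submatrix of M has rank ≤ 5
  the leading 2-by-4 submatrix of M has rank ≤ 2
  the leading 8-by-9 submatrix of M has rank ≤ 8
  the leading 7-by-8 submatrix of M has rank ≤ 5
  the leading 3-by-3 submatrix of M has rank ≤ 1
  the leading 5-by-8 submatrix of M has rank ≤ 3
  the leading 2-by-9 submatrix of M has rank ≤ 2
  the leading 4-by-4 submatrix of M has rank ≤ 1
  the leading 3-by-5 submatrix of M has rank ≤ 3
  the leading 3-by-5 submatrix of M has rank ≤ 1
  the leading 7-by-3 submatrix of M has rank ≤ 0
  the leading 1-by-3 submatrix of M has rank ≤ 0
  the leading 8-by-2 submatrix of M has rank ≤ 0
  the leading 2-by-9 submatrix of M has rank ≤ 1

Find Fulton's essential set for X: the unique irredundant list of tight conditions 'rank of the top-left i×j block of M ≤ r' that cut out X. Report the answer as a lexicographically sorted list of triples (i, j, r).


The tightest implied rank at each (i,j), from the 25 conditions:

  i=1: 0 | 0 | 0 | 1 | 1 | 1 | 1 | 1 | 1 | 1
  i=2: 0 | 0 | 0 | 1 | 1 | 1 | 1 | 1 | 1 | 2
  i=3: 0 | 0 | 0 | 1 | 1 | 1 | 2 | 2 | 2 | 3
  i=4: 0 | 0 | 0 | 1 | 2 | 2 | 3 | 3 | 3 | 4
  i=5: 0 | 0 | 0 | 1 | 2 | 2 | 3 | 3 | 4 | 5
  i=6: 0 | 0 | 0 | 1 | 2 | 3 | 4 | 4 | 5 | 6
  i=7: 0 | 0 | 0 | 1 | 2 | 3 | 4 | 5 | 6 | 7
  i=8: 0 | 0 | 1 | 2 | 3 | 4 | 5 | 6 | 7 | 8
  i=9: 0 | 1 | 2 | 3 | 4 | 5 | 6 | 7 | 8 | 9
  i=10: 1 | 2 | 3 | 4 | 5 | 6 | 7 | 8 | 9 | 10

giving w = (4, 10, 7, 5, 9, 6, 8, 3, 2, 1) via Δ²R.

ℓ(w)=33; the 7 essential cells (i,j,r):

[(2, 9, 1), (3, 6, 1), (5, 6, 2), (5, 8, 3), (7, 3, 0), (8, 2, 0), (9, 1, 0)]


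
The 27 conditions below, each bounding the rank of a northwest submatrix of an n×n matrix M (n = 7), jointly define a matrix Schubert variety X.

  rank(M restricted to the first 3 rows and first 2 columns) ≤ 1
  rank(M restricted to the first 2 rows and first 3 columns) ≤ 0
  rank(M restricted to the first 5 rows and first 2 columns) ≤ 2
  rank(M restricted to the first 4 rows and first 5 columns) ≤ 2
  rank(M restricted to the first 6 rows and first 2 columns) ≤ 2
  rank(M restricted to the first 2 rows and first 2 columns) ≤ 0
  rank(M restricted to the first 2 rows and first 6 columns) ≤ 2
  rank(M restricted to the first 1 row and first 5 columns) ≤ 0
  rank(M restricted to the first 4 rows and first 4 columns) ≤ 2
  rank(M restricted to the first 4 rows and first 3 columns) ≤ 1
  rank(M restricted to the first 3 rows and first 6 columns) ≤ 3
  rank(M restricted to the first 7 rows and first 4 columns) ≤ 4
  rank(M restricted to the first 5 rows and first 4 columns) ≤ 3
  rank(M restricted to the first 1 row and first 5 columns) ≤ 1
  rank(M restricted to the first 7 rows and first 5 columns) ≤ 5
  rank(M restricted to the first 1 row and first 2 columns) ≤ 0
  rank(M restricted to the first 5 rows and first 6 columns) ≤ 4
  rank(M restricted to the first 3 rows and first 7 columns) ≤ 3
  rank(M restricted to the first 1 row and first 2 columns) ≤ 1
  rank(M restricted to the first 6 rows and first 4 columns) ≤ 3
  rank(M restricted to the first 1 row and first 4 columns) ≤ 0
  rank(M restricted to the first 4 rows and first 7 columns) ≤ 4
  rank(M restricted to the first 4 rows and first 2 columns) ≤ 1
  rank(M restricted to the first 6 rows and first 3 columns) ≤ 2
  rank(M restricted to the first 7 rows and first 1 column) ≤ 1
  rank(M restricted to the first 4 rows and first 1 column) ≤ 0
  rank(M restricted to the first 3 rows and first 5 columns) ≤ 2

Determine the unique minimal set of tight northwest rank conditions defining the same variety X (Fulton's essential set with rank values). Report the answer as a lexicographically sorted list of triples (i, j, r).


Computing R[i][j] = min implied NW-rank bound (n=7, 27 conditions):

  R[1]: 0  0  0  0  0  1  1
  R[2]: 0  0  0  1  1  2  2
  R[3]: 0  1  1  2  2  3  3
  R[4]: 0  1  1  2  2  3  4
  R[5]: 1  2  2  3  3  4  5
  R[6]: 1  2  2  3  4  5  6
  R[7]: 1  2  3  4  5  6  7

the unique w with this rank table is (6, 4, 2, 7, 1, 5, 3).

D(w) has 13 cells with 6 SE-corners; essential set:

[(1, 5, 0), (2, 3, 0), (4, 1, 0), (4, 3, 1), (4, 5, 2), (6, 3, 2)]


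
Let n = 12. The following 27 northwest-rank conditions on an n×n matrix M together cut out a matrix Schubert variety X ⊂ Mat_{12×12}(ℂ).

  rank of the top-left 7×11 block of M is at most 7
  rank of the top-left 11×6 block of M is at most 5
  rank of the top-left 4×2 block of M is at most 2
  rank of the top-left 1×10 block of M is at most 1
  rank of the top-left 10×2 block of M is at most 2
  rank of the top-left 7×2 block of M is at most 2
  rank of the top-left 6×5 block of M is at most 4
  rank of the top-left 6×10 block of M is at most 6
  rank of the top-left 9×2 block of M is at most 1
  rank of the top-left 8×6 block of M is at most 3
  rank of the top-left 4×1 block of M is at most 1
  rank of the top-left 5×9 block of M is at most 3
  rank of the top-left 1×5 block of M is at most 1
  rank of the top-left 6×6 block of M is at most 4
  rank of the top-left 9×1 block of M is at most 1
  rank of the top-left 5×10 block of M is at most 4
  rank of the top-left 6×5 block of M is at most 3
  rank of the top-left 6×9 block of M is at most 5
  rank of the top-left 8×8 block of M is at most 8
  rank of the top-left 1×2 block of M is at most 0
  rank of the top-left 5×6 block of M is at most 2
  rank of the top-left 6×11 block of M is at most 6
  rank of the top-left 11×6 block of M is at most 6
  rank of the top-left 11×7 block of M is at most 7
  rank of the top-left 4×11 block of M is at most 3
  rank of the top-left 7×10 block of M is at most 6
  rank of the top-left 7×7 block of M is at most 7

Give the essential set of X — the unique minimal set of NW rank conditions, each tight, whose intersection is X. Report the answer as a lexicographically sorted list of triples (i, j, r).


Reconstructing r_w from the 27 given conditions:

  i=1: 0  0  1  1  1  1  1  1  1  1  1  1
  i=2: 1  1  2  2  2  2  2  2  2  2  2  2
  i=3: 1  1  2  2  2  2  3  3  3  3  3  3
  i=4: 1  1  2  2  2  2  3  3  3  3  3  4
  i=5: 1  1  2  2  2  2  3  3  3  4  4  5
  i=6: 1  1  2  3  3  3  4  4  4  5  5  6
  i=7: 1  1  2  3  3  3  4  5  5  6  6  7
  i=8: 1  1  2  3  3  3  4  5  6  7  7  8
  i=9: 1  1  2  3  4  4  5  6  7  8  8  9
  i=10: 1  2  3  4  5  5  6  7  8  9  9  10
  i=11: 1  2  3  4  5  5  6  7  8  9  10  11
  i=12: 1  2  3  4  5  6  7  8  9  10  11  12

giving w = (3, 1, 7, 12, 10, 4, 8, 9, 5, 2, 11, 6) via Δ²R.

Rothe diagram D(w) (29 cells), 7 SE-corners (essential conditions):

[(1, 2, 0), (4, 11, 3), (5, 6, 2), (5, 9, 3), (8, 6, 3), (9, 2, 1), (11, 6, 5)]


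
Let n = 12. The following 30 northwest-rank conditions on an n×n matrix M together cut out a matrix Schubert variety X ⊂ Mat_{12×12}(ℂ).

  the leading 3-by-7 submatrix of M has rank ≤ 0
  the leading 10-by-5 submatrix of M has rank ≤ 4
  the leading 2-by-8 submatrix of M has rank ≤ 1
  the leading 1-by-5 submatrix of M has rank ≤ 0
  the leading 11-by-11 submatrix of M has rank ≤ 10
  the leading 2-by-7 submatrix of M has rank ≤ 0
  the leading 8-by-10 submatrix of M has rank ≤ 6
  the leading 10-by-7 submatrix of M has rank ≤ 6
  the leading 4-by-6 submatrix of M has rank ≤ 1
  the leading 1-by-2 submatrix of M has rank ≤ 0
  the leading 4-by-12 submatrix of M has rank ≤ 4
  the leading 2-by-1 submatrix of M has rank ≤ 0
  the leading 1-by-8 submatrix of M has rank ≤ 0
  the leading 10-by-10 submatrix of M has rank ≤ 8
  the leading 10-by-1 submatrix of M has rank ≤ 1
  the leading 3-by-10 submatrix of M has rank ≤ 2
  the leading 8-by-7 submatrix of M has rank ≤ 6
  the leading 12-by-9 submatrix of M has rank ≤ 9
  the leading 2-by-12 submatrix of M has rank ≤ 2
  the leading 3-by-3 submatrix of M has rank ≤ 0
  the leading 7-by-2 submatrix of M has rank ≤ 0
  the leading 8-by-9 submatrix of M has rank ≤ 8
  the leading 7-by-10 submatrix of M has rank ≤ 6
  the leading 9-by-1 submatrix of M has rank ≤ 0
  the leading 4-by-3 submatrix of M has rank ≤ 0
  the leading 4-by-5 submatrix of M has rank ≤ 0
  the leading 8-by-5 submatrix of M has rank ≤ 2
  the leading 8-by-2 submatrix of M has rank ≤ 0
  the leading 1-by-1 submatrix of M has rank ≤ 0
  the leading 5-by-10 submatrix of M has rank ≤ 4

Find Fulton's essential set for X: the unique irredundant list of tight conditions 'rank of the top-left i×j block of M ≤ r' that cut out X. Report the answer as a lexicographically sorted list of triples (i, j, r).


Rank table r_w(12×12) implied by the 30 constraints:

  row 1: 0, 0, 0, 0, 0, 0, 0, 0, 1, 1, 1, 1
  row 2: 0, 0, 0, 0, 0, 0, 0, 1, 2, 2, 2, 2
  row 3: 0, 0, 0, 0, 0, 0, 0, 1, 2, 2, 3, 3
  row 4: 0, 0, 0, 0, 0, 1, 1, 2, 3, 3, 4, 4
  row 5: 0, 0, 1, 1, 1, 2, 2, 3, 4, 4, 5, 5
  row 6: 0, 0, 1, 2, 2, 3, 3, 4, 5, 5, 6, 6
  row 7: 0, 0, 1, 2, 2, 3, 4, 5, 6, 6, 7, 7
  row 8: 0, 0, 1, 2, 2, 3, 4, 5, 6, 6, 7, 8
  row 9: 0, 1, 2, 3, 3, 4, 5, 6, 7, 7, 8, 9
  row 10: 1, 2, 3, 4, 4, 5, 6, 7, 8, 8, 9, 10
  row 11: 1, 2, 3, 4, 5, 6, 7, 8, 9, 9, 10, 11
  row 12: 1, 2, 3, 4, 5, 6, 7, 8, 9, 10, 11, 12

second differences of R give the permutation w = (9, 8, 11, 6, 3, 4, 7, 12, 2, 1, 5, 10).

ℓ(w)=40; the 8 essential cells (i,j,r):

[(1, 8, 0), (3, 7, 0), (3, 10, 2), (4, 5, 0), (8, 2, 0), (8, 5, 2), (8, 10, 6), (9, 1, 0)]


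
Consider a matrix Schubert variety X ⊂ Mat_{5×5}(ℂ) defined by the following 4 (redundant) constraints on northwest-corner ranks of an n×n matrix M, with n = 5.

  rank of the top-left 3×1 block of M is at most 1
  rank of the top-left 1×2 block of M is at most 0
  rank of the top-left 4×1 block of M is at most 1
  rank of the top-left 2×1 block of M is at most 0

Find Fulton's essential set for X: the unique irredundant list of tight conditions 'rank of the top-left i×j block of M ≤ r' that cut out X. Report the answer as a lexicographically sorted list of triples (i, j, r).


Computing R[i][j] = min implied NW-rank bound (n=5, 4 conditions):

  row 1: 0  0  1  1  1
  row 2: 0  1  2  2  2
  row 3: 1  2  3  3  3
  row 4: 1  2  3  4  4
  row 5: 1  2  3  4  5

so w = (3, 2, 1, 4, 5).

2 SE-corners of the 3-cell Rothe diagram give Ess(w):

[(1, 2, 0), (2, 1, 0)]


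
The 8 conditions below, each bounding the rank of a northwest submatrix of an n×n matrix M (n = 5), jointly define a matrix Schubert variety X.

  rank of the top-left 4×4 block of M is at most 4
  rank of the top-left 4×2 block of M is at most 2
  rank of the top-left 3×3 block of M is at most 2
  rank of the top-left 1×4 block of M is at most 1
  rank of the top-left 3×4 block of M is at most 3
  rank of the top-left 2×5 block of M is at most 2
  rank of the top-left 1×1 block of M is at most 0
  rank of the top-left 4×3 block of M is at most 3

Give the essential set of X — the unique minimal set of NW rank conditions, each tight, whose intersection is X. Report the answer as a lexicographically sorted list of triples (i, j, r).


Recovering R(i,j) via the rank-extension bound from the 8 conditions:

  0 1 1 1 1
  1 2 2 2 2
  1 2 2 3 3
  1 2 3 4 4
  1 2 3 4 5

the unique w with this rank table is (2, 1, 4, 3, 5).

Rothe diagram D(w) (2 cells), 2 SE-corners (essential conditions):

[(1, 1, 0), (3, 3, 2)]


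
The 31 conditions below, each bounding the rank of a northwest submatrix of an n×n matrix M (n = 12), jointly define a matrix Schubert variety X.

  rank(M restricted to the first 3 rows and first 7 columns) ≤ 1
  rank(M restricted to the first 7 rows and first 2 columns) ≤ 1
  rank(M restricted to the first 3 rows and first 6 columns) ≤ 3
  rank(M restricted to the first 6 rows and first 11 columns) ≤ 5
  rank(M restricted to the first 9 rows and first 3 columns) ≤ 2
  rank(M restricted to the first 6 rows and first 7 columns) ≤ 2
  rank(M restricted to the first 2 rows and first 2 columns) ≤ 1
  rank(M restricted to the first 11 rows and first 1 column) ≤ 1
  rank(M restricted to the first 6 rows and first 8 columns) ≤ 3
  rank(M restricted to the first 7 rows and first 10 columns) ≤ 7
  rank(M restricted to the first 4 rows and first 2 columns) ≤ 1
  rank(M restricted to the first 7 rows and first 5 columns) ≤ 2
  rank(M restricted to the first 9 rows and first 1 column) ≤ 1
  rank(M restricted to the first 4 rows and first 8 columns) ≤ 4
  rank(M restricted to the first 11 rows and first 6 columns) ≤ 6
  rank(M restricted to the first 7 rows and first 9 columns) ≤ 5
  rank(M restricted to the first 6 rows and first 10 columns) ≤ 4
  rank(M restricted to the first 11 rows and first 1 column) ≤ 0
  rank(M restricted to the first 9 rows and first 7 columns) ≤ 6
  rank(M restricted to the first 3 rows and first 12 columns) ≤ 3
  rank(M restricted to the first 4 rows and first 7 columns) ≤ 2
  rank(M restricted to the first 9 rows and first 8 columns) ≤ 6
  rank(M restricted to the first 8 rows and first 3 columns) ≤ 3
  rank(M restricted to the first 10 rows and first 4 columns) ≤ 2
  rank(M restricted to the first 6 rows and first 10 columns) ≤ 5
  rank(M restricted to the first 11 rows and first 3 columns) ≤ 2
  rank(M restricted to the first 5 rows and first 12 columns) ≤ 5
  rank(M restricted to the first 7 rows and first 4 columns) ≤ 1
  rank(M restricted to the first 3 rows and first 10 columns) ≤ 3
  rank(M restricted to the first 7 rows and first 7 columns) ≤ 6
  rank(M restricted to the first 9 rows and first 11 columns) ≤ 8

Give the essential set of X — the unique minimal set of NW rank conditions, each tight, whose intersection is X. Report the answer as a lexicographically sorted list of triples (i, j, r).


Reconstructing r_w from the 31 given conditions:

  i=1: 0 | 1 | 1 | 1 | 1 | 1 | 1 | 1 | 1 | 1 | 1 | 1
  i=2: 0 | 1 | 1 | 1 | 1 | 1 | 1 | 2 | 2 | 2 | 2 | 2
  i=3: 0 | 1 | 1 | 1 | 1 | 1 | 1 | 2 | 3 | 3 | 3 | 3
  i=4: 0 | 1 | 1 | 1 | 2 | 2 | 2 | 3 | 4 | 4 | 4 | 4
  i=5: 0 | 1 | 1 | 1 | 2 | 2 | 2 | 3 | 4 | 4 | 5 | 5
  i=6: 0 | 1 | 1 | 1 | 2 | 2 | 2 | 3 | 4 | 4 | 5 | 6
  i=7: 0 | 1 | 1 | 1 | 2 | 3 | 3 | 4 | 5 | 5 | 6 | 7
  i=8: 0 | 1 | 2 | 2 | 3 | 4 | 4 | 5 | 6 | 6 | 7 | 8
  i=9: 0 | 1 | 2 | 2 | 3 | 4 | 5 | 6 | 7 | 7 | 8 | 9
  i=10: 0 | 1 | 2 | 2 | 3 | 4 | 5 | 6 | 7 | 8 | 9 | 10
  i=11: 0 | 1 | 2 | 3 | 4 | 5 | 6 | 7 | 8 | 9 | 10 | 11
  i=12: 1 | 2 | 3 | 4 | 5 | 6 | 7 | 8 | 9 | 10 | 11 | 12

giving w = (2, 8, 9, 5, 11, 12, 6, 3, 7, 10, 4, 1) via Δ²R.

ℓ(w)=37; the 6 essential cells (i,j,r):

[(3, 7, 1), (6, 7, 2), (6, 10, 4), (7, 4, 1), (10, 4, 2), (11, 1, 0)]


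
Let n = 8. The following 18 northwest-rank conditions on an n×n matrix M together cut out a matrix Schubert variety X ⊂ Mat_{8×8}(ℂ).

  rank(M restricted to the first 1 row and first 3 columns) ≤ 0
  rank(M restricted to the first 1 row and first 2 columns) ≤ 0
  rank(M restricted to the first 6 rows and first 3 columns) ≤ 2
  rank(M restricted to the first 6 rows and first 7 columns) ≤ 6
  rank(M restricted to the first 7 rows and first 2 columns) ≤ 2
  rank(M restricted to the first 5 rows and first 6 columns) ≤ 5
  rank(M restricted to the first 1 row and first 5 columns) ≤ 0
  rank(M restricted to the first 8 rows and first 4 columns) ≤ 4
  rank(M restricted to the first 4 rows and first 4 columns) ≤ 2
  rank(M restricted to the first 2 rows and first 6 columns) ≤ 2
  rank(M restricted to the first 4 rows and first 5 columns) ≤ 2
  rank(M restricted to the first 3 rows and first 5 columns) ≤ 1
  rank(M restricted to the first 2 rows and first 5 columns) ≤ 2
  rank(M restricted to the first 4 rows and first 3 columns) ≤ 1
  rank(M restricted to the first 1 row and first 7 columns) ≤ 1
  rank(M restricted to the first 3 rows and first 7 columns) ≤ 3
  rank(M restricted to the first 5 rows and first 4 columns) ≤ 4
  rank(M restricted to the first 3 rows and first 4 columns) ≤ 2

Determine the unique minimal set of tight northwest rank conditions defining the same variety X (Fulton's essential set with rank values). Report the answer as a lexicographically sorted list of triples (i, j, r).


Propagating the 18 rank bounds to every northwest block:

  i=1: 0  0  0  0  0  1  1  1
  i=2: 1  1  1  1  1  2  2  2
  i=3: 1  1  1  1  1  2  3  3
  i=4: 1  1  1  2  2  3  4  4
  i=5: 1  2  2  3  3  4  5  5
  i=6: 1  2  2  3  4  5  6  6
  i=7: 1  2  3  4  5  6  7  7
  i=8: 1  2  3  4  5  6  7  8

the unique w with this rank table is (6, 1, 7, 4, 2, 5, 3, 8).

Rothe diagram D(w) (12 cells), 4 SE-corners (essential conditions):

[(1, 5, 0), (3, 5, 1), (4, 3, 1), (6, 3, 2)]
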